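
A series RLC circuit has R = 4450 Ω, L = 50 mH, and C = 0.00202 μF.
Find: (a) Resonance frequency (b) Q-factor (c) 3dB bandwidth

Step 1 — Resonance condition Im(Z)=0 gives ω₀ = 1/√(LC).
Step 2 — ω₀ = 1/√(0.05·2.02e-09) = 9.95e+04 rad/s.
Step 3 — f₀ = ω₀/(2π) = 1.584e+04 Hz.
Step 4 — Series Q: Q = ω₀L/R = 9.95e+04·0.05/4450 = 1.118.
Step 5 — 3dB bandwidth: Δω = ω₀/Q = 8.9e+04 rad/s; BW = Δω/(2π) = 1.416e+04 Hz.

(a) f₀ = 1.584e+04 Hz  (b) Q = 1.118  (c) BW = 1.416e+04 Hz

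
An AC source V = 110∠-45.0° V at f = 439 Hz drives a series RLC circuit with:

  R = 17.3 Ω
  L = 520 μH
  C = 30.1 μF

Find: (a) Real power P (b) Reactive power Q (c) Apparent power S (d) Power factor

Step 1 — Angular frequency: ω = 2π·f = 2π·439 = 2758 rad/s.
Step 2 — Component impedances:
  R: Z = R = 17.3 Ω
  L: Z = jωL = j·2758·0.00052 = 0 + j1.434 Ω
  C: Z = 1/(jωC) = -j/(ω·C) = 0 - j12.04 Ω
Step 3 — Series combination: Z_total = R + L + C = 17.3 - j10.61 Ω = 20.29∠-31.5° Ω.
Step 4 — Source phasor: V = 110∠-45.0° V = 77.78 - j77.78 V.
Step 5 — Current: I = V / Z = 5.271 - j1.263 A = 5.42∠-13.5° A.
Step 6 — Complex power: S = V·I* = 508.2 - j311.7 VA.
Step 7 — Real power: P = Re(S) = 508.2 W.
Step 8 — Reactive power: Q = Im(S) = -311.7 VAR.
Step 9 — Apparent power: |S| = 596.2 VA.
Step 10 — Power factor: PF = P/|S| = 0.8524 (leading).

(a) P = 508.2 W  (b) Q = -311.7 VAR  (c) S = 596.2 VA  (d) PF = 0.8524 (leading)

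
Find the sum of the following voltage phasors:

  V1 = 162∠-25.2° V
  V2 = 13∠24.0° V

Step 1 — Convert each phasor to rectangular form:
  V1 = 162·(cos(-25.2°) + j·sin(-25.2°)) = 146.6 - j68.98 V
  V2 = 13·(cos(24.0°) + j·sin(24.0°)) = 11.88 + j5.288 V
Step 2 — Sum components: V_total = 158.5 - j63.69 V.
Step 3 — Convert to polar: |V_total| = 170.8 V, ∠V_total = -21.9°.

V_total = 170.8∠-21.9° V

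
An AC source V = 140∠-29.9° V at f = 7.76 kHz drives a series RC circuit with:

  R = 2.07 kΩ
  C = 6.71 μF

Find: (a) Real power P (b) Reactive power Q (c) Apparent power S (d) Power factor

Step 1 — Angular frequency: ω = 2π·f = 2π·7760 = 4.876e+04 rad/s.
Step 2 — Component impedances:
  R: Z = R = 2070 Ω
  C: Z = 1/(jωC) = -j/(ω·C) = 0 - j3.057 Ω
Step 3 — Series combination: Z_total = R + C = 2070 - j3.057 Ω = 2070∠-0.1° Ω.
Step 4 — Source phasor: V = 140∠-29.9° V = 121.4 - j69.79 V.
Step 5 — Current: I = V / Z = 0.05868 - j0.03363 A = 0.06763∠-29.8° A.
Step 6 — Complex power: S = V·I* = 9.469 - j0.01398 VA.
Step 7 — Real power: P = Re(S) = 9.469 W.
Step 8 — Reactive power: Q = Im(S) = -0.01398 VAR.
Step 9 — Apparent power: |S| = 9.469 VA.
Step 10 — Power factor: PF = P/|S| = 1 (leading).

(a) P = 9.469 W  (b) Q = -0.01398 VAR  (c) S = 9.469 VA  (d) PF = 1 (leading)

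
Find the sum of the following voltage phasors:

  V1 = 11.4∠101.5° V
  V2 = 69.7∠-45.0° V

Step 1 — Convert each phasor to rectangular form:
  V1 = 11.4·(cos(101.5°) + j·sin(101.5°)) = -2.273 + j11.17 V
  V2 = 69.7·(cos(-45.0°) + j·sin(-45.0°)) = 49.29 - j49.29 V
Step 2 — Sum components: V_total = 47.01 - j38.11 V.
Step 3 — Convert to polar: |V_total| = 60.52 V, ∠V_total = -39.0°.

V_total = 60.52∠-39.0° V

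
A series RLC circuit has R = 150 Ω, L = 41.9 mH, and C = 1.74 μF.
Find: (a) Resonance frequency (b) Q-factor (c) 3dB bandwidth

Step 1 — Resonance: ω₀ = 1/√(LC) = 1/√(0.0419·1.74e-06) = 3704 rad/s.
Step 2 — f₀ = ω₀/(2π) = 589.4 Hz.
Step 3 — Series Q: Q = ω₀L/R = 3704·0.0419/150 = 1.035.
Step 4 — Bandwidth: Δω = ω₀/Q = 3580 rad/s; BW = Δω/(2π) = 569.8 Hz.

(a) f₀ = 589.4 Hz  (b) Q = 1.035  (c) BW = 569.8 Hz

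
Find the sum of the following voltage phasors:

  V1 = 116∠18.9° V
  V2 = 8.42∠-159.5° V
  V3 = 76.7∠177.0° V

Step 1 — Convert each phasor to rectangular form:
  V1 = 116·(cos(18.9°) + j·sin(18.9°)) = 109.7 + j37.57 V
  V2 = 8.42·(cos(-159.5°) + j·sin(-159.5°)) = -7.887 - j2.949 V
  V3 = 76.7·(cos(177.0°) + j·sin(177.0°)) = -76.59 + j4.014 V
Step 2 — Sum components: V_total = 25.26 + j38.64 V.
Step 3 — Convert to polar: |V_total| = 46.17 V, ∠V_total = 56.8°.

V_total = 46.17∠56.8° V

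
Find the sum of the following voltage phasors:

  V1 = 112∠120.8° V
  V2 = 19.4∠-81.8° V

Step 1 — Convert each phasor to rectangular form:
  V1 = 112·(cos(120.8°) + j·sin(120.8°)) = -57.35 + j96.2 V
  V2 = 19.4·(cos(-81.8°) + j·sin(-81.8°)) = 2.767 - j19.2 V
Step 2 — Sum components: V_total = -54.58 + j77 V.
Step 3 — Convert to polar: |V_total| = 94.38 V, ∠V_total = 125.3°.

V_total = 94.38∠125.3° V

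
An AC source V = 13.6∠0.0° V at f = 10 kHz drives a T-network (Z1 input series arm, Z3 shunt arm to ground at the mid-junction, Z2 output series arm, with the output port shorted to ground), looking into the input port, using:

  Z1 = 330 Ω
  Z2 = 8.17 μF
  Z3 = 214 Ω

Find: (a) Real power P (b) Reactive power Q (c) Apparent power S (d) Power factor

Step 1 — Angular frequency: ω = 2π·f = 2π·1e+04 = 6.283e+04 rad/s.
Step 2 — Component impedances:
  Z1: Z = R = 330 Ω
  Z2: Z = 1/(jωC) = -j/(ω·C) = 0 - j1.948 Ω
  Z3: Z = R = 214 Ω
Step 3 — With the output port shorted to ground, the output series arm Z2 runs from the junction to ground; the shunt arm Z3 also runs from the junction to ground. They appear in parallel: Z3 || Z2 = 0.01773 - j1.948 Ω.
Step 4 — Series with input arm Z1: Z_in = Z1 + (Z3 || Z2) = 330 - j1.948 Ω = 330∠-0.3° Ω.
Step 5 — Source phasor: V = 13.6∠0.0° V = 13.6 V.
Step 6 — Current: I = V / Z = 0.04121 + j0.0002432 A = 0.04121∠0.3° A.
Step 7 — Complex power: S = V·I* = 0.5604 - j0.003308 VA.
Step 8 — Real power: P = Re(S) = 0.5604 W.
Step 9 — Reactive power: Q = Im(S) = -0.003308 VAR.
Step 10 — Apparent power: |S| = 0.5604 VA.
Step 11 — Power factor: PF = P/|S| = 1 (leading).

(a) P = 0.5604 W  (b) Q = -0.003308 VAR  (c) S = 0.5604 VA  (d) PF = 1 (leading)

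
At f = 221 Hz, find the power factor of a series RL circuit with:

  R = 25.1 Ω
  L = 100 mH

Step 1 — Angular frequency: ω = 2π·f = 2π·221 = 1389 rad/s.
Step 2 — Component impedances:
  R: Z = R = 25.1 Ω
  L: Z = jωL = j·1389·0.1 = 0 + j138.9 Ω
Step 3 — Series combination: Z_total = R + L = 25.1 + j138.9 Ω = 141.1∠79.8° Ω.
Step 4 — Power factor: PF = cos(φ) = Re(Z)/|Z| = 25.1/141.1 = 0.1779.
Step 5 — Type: Im(Z) = 138.9 ⇒ lagging (phase φ = 79.8°).

PF = 0.1779 (lagging, φ = 79.8°)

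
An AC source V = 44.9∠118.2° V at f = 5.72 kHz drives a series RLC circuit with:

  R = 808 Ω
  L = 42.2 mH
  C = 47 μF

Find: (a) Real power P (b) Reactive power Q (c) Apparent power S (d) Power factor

Step 1 — Angular frequency: ω = 2π·f = 2π·5720 = 3.594e+04 rad/s.
Step 2 — Component impedances:
  R: Z = R = 808 Ω
  L: Z = jωL = j·3.594e+04·0.0422 = 0 + j1517 Ω
  C: Z = 1/(jωC) = -j/(ω·C) = 0 - j0.592 Ω
Step 3 — Series combination: Z_total = R + L + C = 808 + j1516 Ω = 1718∠61.9° Ω.
Step 4 — Source phasor: V = 44.9∠118.2° V = -21.22 + j39.57 V.
Step 5 — Current: I = V / Z = 0.01452 + j0.02173 A = 0.02614∠56.3° A.
Step 6 — Complex power: S = V·I* = 0.5519 + j1.036 VA.
Step 7 — Real power: P = Re(S) = 0.5519 W.
Step 8 — Reactive power: Q = Im(S) = 1.036 VAR.
Step 9 — Apparent power: |S| = 1.174 VA.
Step 10 — Power factor: PF = P/|S| = 0.4703 (lagging).

(a) P = 0.5519 W  (b) Q = 1.036 VAR  (c) S = 1.174 VA  (d) PF = 0.4703 (lagging)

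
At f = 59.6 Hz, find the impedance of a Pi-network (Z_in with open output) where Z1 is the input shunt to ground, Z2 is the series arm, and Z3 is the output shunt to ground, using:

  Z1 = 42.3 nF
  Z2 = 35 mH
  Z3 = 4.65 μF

Step 1 — Angular frequency: ω = 2π·f = 2π·59.6 = 374.5 rad/s.
Step 2 — Component impedances:
  Z1: Z = 1/(jωC) = -j/(ω·C) = 0 - j6.313e+04 Ω
  Z2: Z = jωL = j·374.5·0.035 = 0 + j13.11 Ω
  Z3: Z = 1/(jωC) = -j/(ω·C) = 0 - j574.3 Ω
Step 3 — With open output, the series arm Z2 and the output shunt Z3 appear in series to ground: Z2 + Z3 = 0 - j561.2 Ω.
Step 4 — Parallel with input shunt Z1: Z_in = Z1 || (Z2 + Z3) = 0 - j556.2 Ω = 556.2∠-90.0° Ω.

Z = 0 - j556.2 Ω = 556.2∠-90.0° Ω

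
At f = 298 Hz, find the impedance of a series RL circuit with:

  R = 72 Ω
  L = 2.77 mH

Step 1 — Angular frequency: ω = 2π·f = 2π·298 = 1872 rad/s.
Step 2 — Component impedances:
  R: Z = R = 72 Ω
  L: Z = jωL = j·1872·0.00277 = 0 + j5.187 Ω
Step 3 — Series combination: Z_total = R + L = 72 + j5.187 Ω = 72.19∠4.1° Ω.

Z = 72 + j5.187 Ω = 72.19∠4.1° Ω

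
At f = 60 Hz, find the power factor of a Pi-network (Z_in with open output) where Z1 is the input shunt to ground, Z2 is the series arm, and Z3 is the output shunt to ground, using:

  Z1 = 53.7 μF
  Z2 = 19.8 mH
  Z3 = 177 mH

Step 1 — Angular frequency: ω = 2π·f = 2π·60 = 377 rad/s.
Step 2 — Component impedances:
  Z1: Z = 1/(jωC) = -j/(ω·C) = 0 - j49.4 Ω
  Z2: Z = jωL = j·377·0.0198 = 0 + j7.464 Ω
  Z3: Z = jωL = j·377·0.177 = 0 + j66.73 Ω
Step 3 — With open output, the series arm Z2 and the output shunt Z3 appear in series to ground: Z2 + Z3 = 0 + j74.19 Ω.
Step 4 — Parallel with input shunt Z1: Z_in = Z1 || (Z2 + Z3) = 0 - j147.8 Ω = 147.8∠-90.0° Ω.
Step 5 — Power factor: PF = cos(φ) = Re(Z)/|Z| = 0/147.8 = 0.
Step 6 — Type: Im(Z) = -147.8 ⇒ leading (phase φ = -90.0°).

PF = 0 (leading, φ = -90.0°)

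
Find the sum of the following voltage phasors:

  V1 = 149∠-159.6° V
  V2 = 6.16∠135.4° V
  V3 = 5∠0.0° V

Step 1 — Convert each phasor to rectangular form:
  V1 = 149·(cos(-159.6°) + j·sin(-159.6°)) = -139.7 - j51.94 V
  V2 = 6.16·(cos(135.4°) + j·sin(135.4°)) = -4.386 + j4.325 V
  V3 = 5·(cos(0.0°) + j·sin(0.0°)) = 5 V
Step 2 — Sum components: V_total = -139 - j47.61 V.
Step 3 — Convert to polar: |V_total| = 147 V, ∠V_total = -161.1°.

V_total = 147∠-161.1° V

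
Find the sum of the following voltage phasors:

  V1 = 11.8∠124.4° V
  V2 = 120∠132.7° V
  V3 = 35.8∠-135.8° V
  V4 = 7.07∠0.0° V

Step 1 — Convert each phasor to rectangular form:
  V1 = 11.8·(cos(124.4°) + j·sin(124.4°)) = -6.667 + j9.736 V
  V2 = 120·(cos(132.7°) + j·sin(132.7°)) = -81.38 + j88.19 V
  V3 = 35.8·(cos(-135.8°) + j·sin(-135.8°)) = -25.67 - j24.96 V
  V4 = 7.07·(cos(0.0°) + j·sin(0.0°)) = 7.07 V
Step 2 — Sum components: V_total = -106.6 + j72.97 V.
Step 3 — Convert to polar: |V_total| = 129.2 V, ∠V_total = 145.6°.

V_total = 129.2∠145.6° V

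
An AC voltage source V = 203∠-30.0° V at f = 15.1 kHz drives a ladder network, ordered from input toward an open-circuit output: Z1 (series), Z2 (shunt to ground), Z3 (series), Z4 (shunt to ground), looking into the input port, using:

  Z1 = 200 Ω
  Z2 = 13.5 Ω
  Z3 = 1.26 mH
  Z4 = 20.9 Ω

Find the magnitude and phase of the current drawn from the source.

Step 1 — Angular frequency: ω = 2π·f = 2π·1.51e+04 = 9.488e+04 rad/s.
Step 2 — Component impedances:
  Z1: Z = R = 200 Ω
  Z2: Z = R = 13.5 Ω
  Z3: Z = jωL = j·9.488e+04·0.00126 = 0 + j119.5 Ω
  Z4: Z = R = 20.9 Ω
Step 3 — Ladder network (open output): work backward from the far end, alternating series and parallel combinations. Z_in = 213.1 + j1.408 Ω = 213.1∠0.4° Ω.
Step 4 — Source phasor: V = 203∠-30.0° V = 175.8 - j101.5 V.
Step 5 — Ohm's law: I = V / Z_total = (175.8 - j101.5) / (213.1 + j1.408) = 0.8218 - j0.4817 A.
Step 6 — Convert to polar: |I| = 0.9526 A, ∠I = -30.4°.

I = 0.9526∠-30.4° A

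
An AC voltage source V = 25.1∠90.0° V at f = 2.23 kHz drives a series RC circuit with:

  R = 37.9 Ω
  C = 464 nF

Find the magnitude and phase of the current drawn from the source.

Step 1 — Angular frequency: ω = 2π·f = 2π·2230 = 1.401e+04 rad/s.
Step 2 — Component impedances:
  R: Z = R = 37.9 Ω
  C: Z = 1/(jωC) = -j/(ω·C) = 0 - j153.8 Ω
Step 3 — Series combination: Z_total = R + C = 37.9 - j153.8 Ω = 158.4∠-76.2° Ω.
Step 4 — Source phasor: V = 25.1∠90.0° V = 0 + j25.1 V.
Step 5 — Ohm's law: I = V / Z_total = (0 + j25.1) / (37.9 - j153.8) = -0.1538 + j0.03791 A.
Step 6 — Convert to polar: |I| = 0.1584 A, ∠I = 166.2°.

I = 0.1584∠166.2° A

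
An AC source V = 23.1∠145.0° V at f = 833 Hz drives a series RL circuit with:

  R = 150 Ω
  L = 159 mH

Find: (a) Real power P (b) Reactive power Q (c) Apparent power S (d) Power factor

Step 1 — Angular frequency: ω = 2π·f = 2π·833 = 5234 rad/s.
Step 2 — Component impedances:
  R: Z = R = 150 Ω
  L: Z = jωL = j·5234·0.159 = 0 + j832.2 Ω
Step 3 — Series combination: Z_total = R + L = 150 + j832.2 Ω = 845.6∠79.8° Ω.
Step 4 — Source phasor: V = 23.1∠145.0° V = -18.92 + j13.25 V.
Step 5 — Current: I = V / Z = 0.01145 + j0.0248 A = 0.02732∠65.2° A.
Step 6 — Complex power: S = V·I* = 0.1119 + j0.621 VA.
Step 7 — Real power: P = Re(S) = 0.1119 W.
Step 8 — Reactive power: Q = Im(S) = 0.621 VAR.
Step 9 — Apparent power: |S| = 0.631 VA.
Step 10 — Power factor: PF = P/|S| = 0.1774 (lagging).

(a) P = 0.1119 W  (b) Q = 0.621 VAR  (c) S = 0.631 VA  (d) PF = 0.1774 (lagging)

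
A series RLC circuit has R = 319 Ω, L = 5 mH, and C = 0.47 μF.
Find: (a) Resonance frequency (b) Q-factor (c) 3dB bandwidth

Step 1 — Resonance: ω₀ = 1/√(LC) = 1/√(0.005·4.7e-07) = 2.063e+04 rad/s.
Step 2 — f₀ = ω₀/(2π) = 3283 Hz.
Step 3 — Series Q: Q = ω₀L/R = 2.063e+04·0.005/319 = 0.3233.
Step 4 — Bandwidth: Δω = ω₀/Q = 6.38e+04 rad/s; BW = Δω/(2π) = 1.015e+04 Hz.

(a) f₀ = 3283 Hz  (b) Q = 0.3233  (c) BW = 1.015e+04 Hz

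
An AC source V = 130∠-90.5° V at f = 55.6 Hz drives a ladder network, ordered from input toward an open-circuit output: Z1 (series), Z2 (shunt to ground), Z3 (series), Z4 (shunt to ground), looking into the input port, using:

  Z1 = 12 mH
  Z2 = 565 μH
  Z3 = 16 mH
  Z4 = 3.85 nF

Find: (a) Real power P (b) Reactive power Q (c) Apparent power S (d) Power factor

Step 1 — Angular frequency: ω = 2π·f = 2π·55.6 = 349.3 rad/s.
Step 2 — Component impedances:
  Z1: Z = jωL = j·349.3·0.012 = 0 + j4.192 Ω
  Z2: Z = jωL = j·349.3·0.000565 = 0 + j0.1974 Ω
  Z3: Z = jωL = j·349.3·0.016 = 0 + j5.59 Ω
  Z4: Z = 1/(jωC) = -j/(ω·C) = 0 - j7.435e+05 Ω
Step 3 — Ladder network (open output): work backward from the far end, alternating series and parallel combinations. Z_in = 0 + j4.39 Ω = 4.39∠90.0° Ω.
Step 4 — Source phasor: V = 130∠-90.5° V = -1.134 - j130 V.
Step 5 — Current: I = V / Z = -29.61 + j0.2584 A = 29.62∠179.5° A.
Step 6 — Complex power: S = V·I* = 0 + j3850 VA.
Step 7 — Real power: P = Re(S) = 0 W.
Step 8 — Reactive power: Q = Im(S) = 3850 VAR.
Step 9 — Apparent power: |S| = 3850 VA.
Step 10 — Power factor: PF = P/|S| = 0 (lagging).

(a) P = 0 W  (b) Q = 3850 VAR  (c) S = 3850 VA  (d) PF = 0 (lagging)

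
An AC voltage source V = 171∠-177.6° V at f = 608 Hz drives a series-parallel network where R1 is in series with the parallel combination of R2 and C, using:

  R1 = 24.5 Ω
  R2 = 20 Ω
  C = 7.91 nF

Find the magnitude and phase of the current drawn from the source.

Step 1 — Angular frequency: ω = 2π·f = 2π·608 = 3820 rad/s.
Step 2 — Component impedances:
  R1: Z = R = 24.5 Ω
  R2: Z = R = 20 Ω
  C: Z = 1/(jωC) = -j/(ω·C) = 0 - j3.309e+04 Ω
Step 3 — Parallel branch: R2 || C = 1/(1/R2 + 1/C) = 20 - j0.01209 Ω.
Step 4 — Series with R1: Z_total = R1 + (R2 || C) = 44.5 - j0.01209 Ω = 44.5∠-0.0° Ω.
Step 5 — Source phasor: V = 171∠-177.6° V = -170.9 - j7.161 V.
Step 6 — Ohm's law: I = V / Z_total = (-170.9 - j7.161) / (44.5 - j0.01209) = -3.839 - j0.162 A.
Step 7 — Convert to polar: |I| = 3.843 A, ∠I = -177.6°.

I = 3.843∠-177.6° A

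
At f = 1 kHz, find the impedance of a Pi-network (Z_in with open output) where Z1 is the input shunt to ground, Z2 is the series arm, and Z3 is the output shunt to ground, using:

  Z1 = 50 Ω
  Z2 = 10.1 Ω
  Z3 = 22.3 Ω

Step 1 — Angular frequency: ω = 2π·f = 2π·1000 = 6283 rad/s.
Step 2 — Component impedances:
  Z1: Z = R = 50 Ω
  Z2: Z = R = 10.1 Ω
  Z3: Z = R = 22.3 Ω
Step 3 — With open output, the series arm Z2 and the output shunt Z3 appear in series to ground: Z2 + Z3 = 32.4 Ω.
Step 4 — Parallel with input shunt Z1: Z_in = Z1 || (Z2 + Z3) = 19.66 Ω = 19.66∠0.0° Ω.

Z = 19.66 Ω = 19.66∠0.0° Ω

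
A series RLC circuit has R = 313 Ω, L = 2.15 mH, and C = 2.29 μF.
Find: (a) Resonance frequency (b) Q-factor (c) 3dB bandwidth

Step 1 — Resonance condition Im(Z)=0 gives ω₀ = 1/√(LC).
Step 2 — ω₀ = 1/√(0.00215·2.29e-06) = 1.425e+04 rad/s.
Step 3 — f₀ = ω₀/(2π) = 2268 Hz.
Step 4 — Series Q: Q = ω₀L/R = 1.425e+04·0.00215/313 = 0.09789.
Step 5 — 3dB bandwidth: Δω = ω₀/Q = 1.456e+05 rad/s; BW = Δω/(2π) = 2.317e+04 Hz.

(a) f₀ = 2268 Hz  (b) Q = 0.09789  (c) BW = 2.317e+04 Hz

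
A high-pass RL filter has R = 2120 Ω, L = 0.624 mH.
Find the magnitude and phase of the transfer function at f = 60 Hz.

Step 1 — Angular frequency: ω = 2π·60 = 377 rad/s.
Step 2 — Transfer function: H(jω) = jωL/(R + jωL).
Step 3 — Numerator jωL = j·0.2352; denominator R + jωL = 2120 + j0.2352.
Step 4 — H = 1.231e-08 + j0.000111.
Step 5 — Magnitude: |H| = 0.000111 (-79.1 dB); phase: φ = 90.0°.

|H| = 0.000111 (-79.1 dB), φ = 90.0°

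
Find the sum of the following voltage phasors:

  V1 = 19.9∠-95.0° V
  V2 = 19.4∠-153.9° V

Step 1 — Convert each phasor to rectangular form:
  V1 = 19.9·(cos(-95.0°) + j·sin(-95.0°)) = -1.734 - j19.82 V
  V2 = 19.4·(cos(-153.9°) + j·sin(-153.9°)) = -17.42 - j8.535 V
Step 2 — Sum components: V_total = -19.16 - j28.36 V.
Step 3 — Convert to polar: |V_total| = 34.22 V, ∠V_total = -124.0°.

V_total = 34.22∠-124.0° V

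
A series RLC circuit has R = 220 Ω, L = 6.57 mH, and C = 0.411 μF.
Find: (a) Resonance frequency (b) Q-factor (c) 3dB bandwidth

Step 1 — Resonance: ω₀ = 1/√(LC) = 1/√(0.00657·4.11e-07) = 1.924e+04 rad/s.
Step 2 — f₀ = ω₀/(2π) = 3063 Hz.
Step 3 — Series Q: Q = ω₀L/R = 1.924e+04·0.00657/220 = 0.5747.
Step 4 — Bandwidth: Δω = ω₀/Q = 3.349e+04 rad/s; BW = Δω/(2π) = 5329 Hz.

(a) f₀ = 3063 Hz  (b) Q = 0.5747  (c) BW = 5329 Hz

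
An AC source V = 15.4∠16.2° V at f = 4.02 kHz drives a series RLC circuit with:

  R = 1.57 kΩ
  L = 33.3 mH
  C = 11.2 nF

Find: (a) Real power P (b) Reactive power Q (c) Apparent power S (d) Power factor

Step 1 — Angular frequency: ω = 2π·f = 2π·4020 = 2.526e+04 rad/s.
Step 2 — Component impedances:
  R: Z = R = 1570 Ω
  L: Z = jωL = j·2.526e+04·0.0333 = 0 + j841.1 Ω
  C: Z = 1/(jωC) = -j/(ω·C) = 0 - j3535 Ω
Step 3 — Series combination: Z_total = R + L + C = 1570 - j2694 Ω = 3118∠-59.8° Ω.
Step 4 — Source phasor: V = 15.4∠16.2° V = 14.79 + j4.296 V.
Step 5 — Current: I = V / Z = 0.001198 + j0.004792 A = 0.004939∠76.0° A.
Step 6 — Complex power: S = V·I* = 0.0383 - j0.06572 VA.
Step 7 — Real power: P = Re(S) = 0.0383 W.
Step 8 — Reactive power: Q = Im(S) = -0.06572 VAR.
Step 9 — Apparent power: |S| = 0.07606 VA.
Step 10 — Power factor: PF = P/|S| = 0.5035 (leading).

(a) P = 0.0383 W  (b) Q = -0.06572 VAR  (c) S = 0.07606 VA  (d) PF = 0.5035 (leading)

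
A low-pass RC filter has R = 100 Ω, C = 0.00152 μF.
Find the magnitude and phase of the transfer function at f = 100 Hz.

Step 1 — Angular frequency: ω = 2π·100 = 628.3 rad/s.
Step 2 — Transfer function: H(jω) = 1/(1 + jωRC).
Step 3 — Denominator: 1 + jωRC = 1 + j·628.3·100·1.52e-09 = 1 + j9.55e-05.
Step 4 — H = 1 - j9.55e-05.
Step 5 — Magnitude: |H| = 1 (-0.0 dB); phase: φ = -0.0°.

|H| = 1 (-0.0 dB), φ = -0.0°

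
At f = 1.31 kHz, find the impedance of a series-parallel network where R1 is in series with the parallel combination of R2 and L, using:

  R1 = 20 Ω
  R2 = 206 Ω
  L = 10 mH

Step 1 — Angular frequency: ω = 2π·f = 2π·1310 = 8231 rad/s.
Step 2 — Component impedances:
  R1: Z = R = 20 Ω
  R2: Z = R = 206 Ω
  L: Z = jωL = j·8231·0.01 = 0 + j82.31 Ω
Step 3 — Parallel branch: R2 || L = 1/(1/R2 + 1/L) = 28.36 + j70.98 Ω.
Step 4 — Series with R1: Z_total = R1 + (R2 || L) = 48.36 + j70.98 Ω = 85.89∠55.7° Ω.

Z = 48.36 + j70.98 Ω = 85.89∠55.7° Ω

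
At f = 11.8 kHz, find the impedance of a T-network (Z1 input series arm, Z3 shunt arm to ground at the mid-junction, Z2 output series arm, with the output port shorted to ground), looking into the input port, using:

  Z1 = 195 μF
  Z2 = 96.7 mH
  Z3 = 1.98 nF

Step 1 — Angular frequency: ω = 2π·f = 2π·1.18e+04 = 7.414e+04 rad/s.
Step 2 — Component impedances:
  Z1: Z = 1/(jωC) = -j/(ω·C) = 0 - j0.06917 Ω
  Z2: Z = jωL = j·7.414e+04·0.0967 = 0 + j7169 Ω
  Z3: Z = 1/(jωC) = -j/(ω·C) = 0 - j6812 Ω
Step 3 — With the output port shorted to ground, the output series arm Z2 runs from the junction to ground; the shunt arm Z3 also runs from the junction to ground. They appear in parallel: Z3 || Z2 = 0 - j1.366e+05 Ω.
Step 4 — Series with input arm Z1: Z_in = Z1 + (Z3 || Z2) = 0 - j1.366e+05 Ω = 1.366e+05∠-90.0° Ω.

Z = 0 - j1.366e+05 Ω = 1.366e+05∠-90.0° Ω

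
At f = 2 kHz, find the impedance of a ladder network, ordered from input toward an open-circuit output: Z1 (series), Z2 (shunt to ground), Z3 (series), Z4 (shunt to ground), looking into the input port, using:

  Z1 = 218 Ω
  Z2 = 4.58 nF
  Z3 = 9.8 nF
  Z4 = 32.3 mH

Step 1 — Angular frequency: ω = 2π·f = 2π·2000 = 1.257e+04 rad/s.
Step 2 — Component impedances:
  Z1: Z = R = 218 Ω
  Z2: Z = 1/(jωC) = -j/(ω·C) = 0 - j1.737e+04 Ω
  Z3: Z = 1/(jωC) = -j/(ω·C) = 0 - j8120 Ω
  Z4: Z = jωL = j·1.257e+04·0.0323 = 0 + j405.9 Ω
Step 3 — Ladder network (open output): work backward from the far end, alternating series and parallel combinations. Z_in = 218 - j5342 Ω = 5347∠-87.7° Ω.

Z = 218 - j5342 Ω = 5347∠-87.7° Ω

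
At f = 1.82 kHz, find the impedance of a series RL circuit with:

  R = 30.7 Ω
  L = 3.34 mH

Step 1 — Angular frequency: ω = 2π·f = 2π·1820 = 1.144e+04 rad/s.
Step 2 — Component impedances:
  R: Z = R = 30.7 Ω
  L: Z = jωL = j·1.144e+04·0.00334 = 0 + j38.19 Ω
Step 3 — Series combination: Z_total = R + L = 30.7 + j38.19 Ω = 49∠51.2° Ω.

Z = 30.7 + j38.19 Ω = 49∠51.2° Ω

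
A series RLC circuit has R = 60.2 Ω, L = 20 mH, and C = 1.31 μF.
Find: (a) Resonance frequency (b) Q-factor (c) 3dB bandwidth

Step 1 — Resonance condition Im(Z)=0 gives ω₀ = 1/√(LC).
Step 2 — ω₀ = 1/√(0.02·1.31e-06) = 6178 rad/s.
Step 3 — f₀ = ω₀/(2π) = 983.3 Hz.
Step 4 — Series Q: Q = ω₀L/R = 6178·0.02/60.2 = 2.052.
Step 5 — 3dB bandwidth: Δω = ω₀/Q = 3010 rad/s; BW = Δω/(2π) = 479.1 Hz.

(a) f₀ = 983.3 Hz  (b) Q = 2.052  (c) BW = 479.1 Hz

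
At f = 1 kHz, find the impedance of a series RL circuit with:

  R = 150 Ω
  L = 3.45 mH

Step 1 — Angular frequency: ω = 2π·f = 2π·1000 = 6283 rad/s.
Step 2 — Component impedances:
  R: Z = R = 150 Ω
  L: Z = jωL = j·6283·0.00345 = 0 + j21.68 Ω
Step 3 — Series combination: Z_total = R + L = 150 + j21.68 Ω = 151.6∠8.2° Ω.

Z = 150 + j21.68 Ω = 151.6∠8.2° Ω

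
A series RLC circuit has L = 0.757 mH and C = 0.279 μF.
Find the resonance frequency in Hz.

Step 1 — Resonance condition Im(Z)=0 gives ω₀ = 1/√(LC).
Step 2 — ω₀ = 1/√(0.000757·2.79e-07) = 6.881e+04 rad/s.
Step 3 — f₀ = ω₀/(2π) = 1.095e+04 Hz.

f₀ = 1.095e+04 Hz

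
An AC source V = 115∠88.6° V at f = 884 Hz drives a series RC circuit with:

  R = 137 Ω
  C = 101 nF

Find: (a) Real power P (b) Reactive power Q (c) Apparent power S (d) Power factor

Step 1 — Angular frequency: ω = 2π·f = 2π·884 = 5554 rad/s.
Step 2 — Component impedances:
  R: Z = R = 137 Ω
  C: Z = 1/(jωC) = -j/(ω·C) = 0 - j1783 Ω
Step 3 — Series combination: Z_total = R + C = 137 - j1783 Ω = 1788∠-85.6° Ω.
Step 4 — Source phasor: V = 115∠88.6° V = 2.81 + j115 V.
Step 5 — Current: I = V / Z = -0.064 + j0.006495 A = 0.06432∠174.2° A.
Step 6 — Complex power: S = V·I* = 0.5668 - j7.376 VA.
Step 7 — Real power: P = Re(S) = 0.5668 W.
Step 8 — Reactive power: Q = Im(S) = -7.376 VAR.
Step 9 — Apparent power: |S| = 7.397 VA.
Step 10 — Power factor: PF = P/|S| = 0.07663 (leading).

(a) P = 0.5668 W  (b) Q = -7.376 VAR  (c) S = 7.397 VA  (d) PF = 0.07663 (leading)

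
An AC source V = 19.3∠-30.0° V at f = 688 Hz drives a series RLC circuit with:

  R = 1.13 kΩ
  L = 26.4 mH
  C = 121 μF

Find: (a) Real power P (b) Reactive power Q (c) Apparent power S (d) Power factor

Step 1 — Angular frequency: ω = 2π·f = 2π·688 = 4323 rad/s.
Step 2 — Component impedances:
  R: Z = R = 1130 Ω
  L: Z = jωL = j·4323·0.0264 = 0 + j114.1 Ω
  C: Z = 1/(jωC) = -j/(ω·C) = 0 - j1.912 Ω
Step 3 — Series combination: Z_total = R + L + C = 1130 + j112.2 Ω = 1136∠5.7° Ω.
Step 4 — Source phasor: V = 19.3∠-30.0° V = 16.71 - j9.65 V.
Step 5 — Current: I = V / Z = 0.01381 - j0.009911 A = 0.017∠-35.7° A.
Step 6 — Complex power: S = V·I* = 0.3264 + j0.03241 VA.
Step 7 — Real power: P = Re(S) = 0.3264 W.
Step 8 — Reactive power: Q = Im(S) = 0.03241 VAR.
Step 9 — Apparent power: |S| = 0.328 VA.
Step 10 — Power factor: PF = P/|S| = 0.9951 (lagging).

(a) P = 0.3264 W  (b) Q = 0.03241 VAR  (c) S = 0.328 VA  (d) PF = 0.9951 (lagging)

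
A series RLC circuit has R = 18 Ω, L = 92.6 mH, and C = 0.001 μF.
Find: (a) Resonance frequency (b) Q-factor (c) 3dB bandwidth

Step 1 — Resonance: ω₀ = 1/√(LC) = 1/√(0.0926·1e-09) = 1.039e+05 rad/s.
Step 2 — f₀ = ω₀/(2π) = 1.654e+04 Hz.
Step 3 — Series Q: Q = ω₀L/R = 1.039e+05·0.0926/18 = 534.6.
Step 4 — Bandwidth: Δω = ω₀/Q = 194.4 rad/s; BW = Δω/(2π) = 30.94 Hz.

(a) f₀ = 1.654e+04 Hz  (b) Q = 534.6  (c) BW = 30.94 Hz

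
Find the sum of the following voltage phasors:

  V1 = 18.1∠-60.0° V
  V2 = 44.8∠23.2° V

Step 1 — Convert each phasor to rectangular form:
  V1 = 18.1·(cos(-60.0°) + j·sin(-60.0°)) = 9.05 - j15.68 V
  V2 = 44.8·(cos(23.2°) + j·sin(23.2°)) = 41.18 + j17.65 V
Step 2 — Sum components: V_total = 50.23 + j1.974 V.
Step 3 — Convert to polar: |V_total| = 50.27 V, ∠V_total = 2.3°.

V_total = 50.27∠2.3° V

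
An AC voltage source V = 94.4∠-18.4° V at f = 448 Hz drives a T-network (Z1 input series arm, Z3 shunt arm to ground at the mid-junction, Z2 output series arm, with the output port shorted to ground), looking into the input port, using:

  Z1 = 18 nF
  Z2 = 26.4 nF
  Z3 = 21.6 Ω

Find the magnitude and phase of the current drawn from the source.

Step 1 — Angular frequency: ω = 2π·f = 2π·448 = 2815 rad/s.
Step 2 — Component impedances:
  Z1: Z = 1/(jωC) = -j/(ω·C) = 0 - j1.974e+04 Ω
  Z2: Z = 1/(jωC) = -j/(ω·C) = 0 - j1.346e+04 Ω
  Z3: Z = R = 21.6 Ω
Step 3 — With the output port shorted to ground, the output series arm Z2 runs from the junction to ground; the shunt arm Z3 also runs from the junction to ground. They appear in parallel: Z3 || Z2 = 21.6 - j0.03467 Ω.
Step 4 — Series with input arm Z1: Z_in = Z1 + (Z3 || Z2) = 21.6 - j1.974e+04 Ω = 1.974e+04∠-89.9° Ω.
Step 5 — Source phasor: V = 94.4∠-18.4° V = 89.57 - j29.8 V.
Step 6 — Ohm's law: I = V / Z_total = (89.57 - j29.8) / (21.6 - j1.974e+04) = 0.001515 + j0.004537 A.
Step 7 — Convert to polar: |I| = 0.004783 A, ∠I = 71.5°.

I = 0.004783∠71.5° A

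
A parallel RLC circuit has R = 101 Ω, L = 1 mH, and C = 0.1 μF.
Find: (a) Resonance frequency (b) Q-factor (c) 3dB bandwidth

Step 1 — Resonance: ω₀ = 1/√(LC) = 1/√(0.001·1e-07) = 1e+05 rad/s.
Step 2 — f₀ = ω₀/(2π) = 1.592e+04 Hz.
Step 3 — Parallel Q: Q = R/(ω₀L) = 101/(1e+05·0.001) = 1.01.
Step 4 — Bandwidth: Δω = ω₀/Q = 9.901e+04 rad/s; BW = Δω/(2π) = 1.576e+04 Hz.

(a) f₀ = 1.592e+04 Hz  (b) Q = 1.01  (c) BW = 1.576e+04 Hz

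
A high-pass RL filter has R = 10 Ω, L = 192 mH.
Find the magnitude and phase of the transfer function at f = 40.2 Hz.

Step 1 — Angular frequency: ω = 2π·40.2 = 252.6 rad/s.
Step 2 — Transfer function: H(jω) = jωL/(R + jωL).
Step 3 — Numerator jωL = j·48.5; denominator R + jωL = 10 + j48.5.
Step 4 — H = 0.9592 + j0.1978.
Step 5 — Magnitude: |H| = 0.9794 (-0.2 dB); phase: φ = 11.7°.

|H| = 0.9794 (-0.2 dB), φ = 11.7°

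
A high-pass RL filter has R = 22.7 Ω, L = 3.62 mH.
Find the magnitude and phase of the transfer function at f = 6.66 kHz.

Step 1 — Angular frequency: ω = 2π·6660 = 4.185e+04 rad/s.
Step 2 — Transfer function: H(jω) = jωL/(R + jωL).
Step 3 — Numerator jωL = j·151.5; denominator R + jωL = 22.7 + j151.5.
Step 4 — H = 0.978 + j0.1466.
Step 5 — Magnitude: |H| = 0.989 (-0.1 dB); phase: φ = 8.5°.

|H| = 0.989 (-0.1 dB), φ = 8.5°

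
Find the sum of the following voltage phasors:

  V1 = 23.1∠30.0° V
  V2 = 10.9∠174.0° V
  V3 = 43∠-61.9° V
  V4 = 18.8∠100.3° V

Step 1 — Convert each phasor to rectangular form:
  V1 = 23.1·(cos(30.0°) + j·sin(30.0°)) = 20.01 + j11.55 V
  V2 = 10.9·(cos(174.0°) + j·sin(174.0°)) = -10.84 + j1.139 V
  V3 = 43·(cos(-61.9°) + j·sin(-61.9°)) = 20.25 - j37.93 V
  V4 = 18.8·(cos(100.3°) + j·sin(100.3°)) = -3.361 + j18.5 V
Step 2 — Sum components: V_total = 26.06 - j6.745 V.
Step 3 — Convert to polar: |V_total| = 26.92 V, ∠V_total = -14.5°.

V_total = 26.92∠-14.5° V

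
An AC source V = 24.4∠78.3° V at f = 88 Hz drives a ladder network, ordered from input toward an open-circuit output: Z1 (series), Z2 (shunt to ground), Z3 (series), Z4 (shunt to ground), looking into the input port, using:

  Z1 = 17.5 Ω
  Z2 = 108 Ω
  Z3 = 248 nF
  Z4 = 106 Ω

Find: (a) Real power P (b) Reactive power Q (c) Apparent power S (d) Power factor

Step 1 — Angular frequency: ω = 2π·f = 2π·88 = 552.9 rad/s.
Step 2 — Component impedances:
  Z1: Z = R = 17.5 Ω
  Z2: Z = R = 108 Ω
  Z3: Z = 1/(jωC) = -j/(ω·C) = 0 - j7293 Ω
  Z4: Z = R = 106 Ω
Step 3 — Ladder network (open output): work backward from the far end, alternating series and parallel combinations. Z_in = 125.5 - j1.598 Ω = 125.5∠-0.7° Ω.
Step 4 — Source phasor: V = 24.4∠78.3° V = 4.948 + j23.89 V.
Step 5 — Current: I = V / Z = 0.03701 + j0.1909 A = 0.1945∠79.0° A.
Step 6 — Complex power: S = V·I* = 4.745 - j0.06044 VA.
Step 7 — Real power: P = Re(S) = 4.745 W.
Step 8 — Reactive power: Q = Im(S) = -0.06044 VAR.
Step 9 — Apparent power: |S| = 4.745 VA.
Step 10 — Power factor: PF = P/|S| = 0.9999 (leading).

(a) P = 4.745 W  (b) Q = -0.06044 VAR  (c) S = 4.745 VA  (d) PF = 0.9999 (leading)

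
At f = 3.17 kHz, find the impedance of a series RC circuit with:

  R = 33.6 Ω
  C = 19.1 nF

Step 1 — Angular frequency: ω = 2π·f = 2π·3170 = 1.992e+04 rad/s.
Step 2 — Component impedances:
  R: Z = R = 33.6 Ω
  C: Z = 1/(jωC) = -j/(ω·C) = 0 - j2629 Ω
Step 3 — Series combination: Z_total = R + C = 33.6 - j2629 Ω = 2629∠-89.3° Ω.

Z = 33.6 - j2629 Ω = 2629∠-89.3° Ω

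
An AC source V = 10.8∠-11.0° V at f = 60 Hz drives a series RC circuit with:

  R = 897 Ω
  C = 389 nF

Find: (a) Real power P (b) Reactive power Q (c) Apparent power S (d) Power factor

Step 1 — Angular frequency: ω = 2π·f = 2π·60 = 377 rad/s.
Step 2 — Component impedances:
  R: Z = R = 897 Ω
  C: Z = 1/(jωC) = -j/(ω·C) = 0 - j6819 Ω
Step 3 — Series combination: Z_total = R + C = 897 - j6819 Ω = 6878∠-82.5° Ω.
Step 4 — Source phasor: V = 10.8∠-11.0° V = 10.6 - j2.061 V.
Step 5 — Current: I = V / Z = 0.0004981 + j0.001489 A = 0.00157∠71.5° A.
Step 6 — Complex power: S = V·I* = 0.002212 - j0.01681 VA.
Step 7 — Real power: P = Re(S) = 0.002212 W.
Step 8 — Reactive power: Q = Im(S) = -0.01681 VAR.
Step 9 — Apparent power: |S| = 0.01696 VA.
Step 10 — Power factor: PF = P/|S| = 0.1304 (leading).

(a) P = 0.002212 W  (b) Q = -0.01681 VAR  (c) S = 0.01696 VA  (d) PF = 0.1304 (leading)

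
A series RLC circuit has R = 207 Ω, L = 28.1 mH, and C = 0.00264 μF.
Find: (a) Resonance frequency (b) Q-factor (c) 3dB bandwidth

Step 1 — Resonance condition Im(Z)=0 gives ω₀ = 1/√(LC).
Step 2 — ω₀ = 1/√(0.0281·2.64e-09) = 1.161e+05 rad/s.
Step 3 — f₀ = ω₀/(2π) = 1.848e+04 Hz.
Step 4 — Series Q: Q = ω₀L/R = 1.161e+05·0.0281/207 = 15.76.
Step 5 — 3dB bandwidth: Δω = ω₀/Q = 7367 rad/s; BW = Δω/(2π) = 1172 Hz.

(a) f₀ = 1.848e+04 Hz  (b) Q = 15.76  (c) BW = 1172 Hz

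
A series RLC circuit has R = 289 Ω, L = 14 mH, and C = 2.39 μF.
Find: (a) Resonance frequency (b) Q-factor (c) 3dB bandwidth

Step 1 — Resonance condition Im(Z)=0 gives ω₀ = 1/√(LC).
Step 2 — ω₀ = 1/√(0.014·2.39e-06) = 5467 rad/s.
Step 3 — f₀ = ω₀/(2π) = 870.1 Hz.
Step 4 — Series Q: Q = ω₀L/R = 5467·0.014/289 = 0.2648.
Step 5 — 3dB bandwidth: Δω = ω₀/Q = 2.064e+04 rad/s; BW = Δω/(2π) = 3285 Hz.

(a) f₀ = 870.1 Hz  (b) Q = 0.2648  (c) BW = 3285 Hz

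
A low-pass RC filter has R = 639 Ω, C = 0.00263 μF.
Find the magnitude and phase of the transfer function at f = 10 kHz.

Step 1 — Angular frequency: ω = 2π·1e+04 = 6.283e+04 rad/s.
Step 2 — Transfer function: H(jω) = 1/(1 + jωRC).
Step 3 — Denominator: 1 + jωRC = 1 + j·6.283e+04·639·2.63e-09 = 1 + j0.1056.
Step 4 — H = 0.989 - j0.1044.
Step 5 — Magnitude: |H| = 0.9945 (-0.0 dB); phase: φ = -6.0°.

|H| = 0.9945 (-0.0 dB), φ = -6.0°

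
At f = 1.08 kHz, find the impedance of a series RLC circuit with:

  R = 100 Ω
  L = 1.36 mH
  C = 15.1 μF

Step 1 — Angular frequency: ω = 2π·f = 2π·1080 = 6786 rad/s.
Step 2 — Component impedances:
  R: Z = R = 100 Ω
  L: Z = jωL = j·6786·0.00136 = 0 + j9.229 Ω
  C: Z = 1/(jωC) = -j/(ω·C) = 0 - j9.759 Ω
Step 3 — Series combination: Z_total = R + L + C = 100 - j0.5306 Ω = 100∠-0.3° Ω.

Z = 100 - j0.5306 Ω = 100∠-0.3° Ω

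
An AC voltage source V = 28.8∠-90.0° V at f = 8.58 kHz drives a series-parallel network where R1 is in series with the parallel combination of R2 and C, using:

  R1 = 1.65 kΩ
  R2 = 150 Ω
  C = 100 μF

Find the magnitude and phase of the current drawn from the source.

Step 1 — Angular frequency: ω = 2π·f = 2π·8580 = 5.391e+04 rad/s.
Step 2 — Component impedances:
  R1: Z = R = 1650 Ω
  R2: Z = R = 150 Ω
  C: Z = 1/(jωC) = -j/(ω·C) = 0 - j0.1855 Ω
Step 3 — Parallel branch: R2 || C = 1/(1/R2 + 1/C) = 0.0002294 - j0.1855 Ω.
Step 4 — Series with R1: Z_total = R1 + (R2 || C) = 1650 - j0.1855 Ω = 1650∠-0.0° Ω.
Step 5 — Source phasor: V = 28.8∠-90.0° V = 0 - j28.8 V.
Step 6 — Ohm's law: I = V / Z_total = (0 - j28.8) / (1650 - j0.1855) = 1.962e-06 - j0.01745 A.
Step 7 — Convert to polar: |I| = 0.01745 A, ∠I = -90.0°.

I = 0.01745∠-90.0° A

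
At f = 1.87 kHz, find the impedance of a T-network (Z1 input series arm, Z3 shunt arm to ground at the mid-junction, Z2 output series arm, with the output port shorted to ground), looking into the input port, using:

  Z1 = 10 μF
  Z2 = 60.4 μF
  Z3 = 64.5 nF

Step 1 — Angular frequency: ω = 2π·f = 2π·1870 = 1.175e+04 rad/s.
Step 2 — Component impedances:
  Z1: Z = 1/(jωC) = -j/(ω·C) = 0 - j8.511 Ω
  Z2: Z = 1/(jωC) = -j/(ω·C) = 0 - j1.409 Ω
  Z3: Z = 1/(jωC) = -j/(ω·C) = 0 - j1320 Ω
Step 3 — With the output port shorted to ground, the output series arm Z2 runs from the junction to ground; the shunt arm Z3 also runs from the junction to ground. They appear in parallel: Z3 || Z2 = 0 - j1.408 Ω.
Step 4 — Series with input arm Z1: Z_in = Z1 + (Z3 || Z2) = 0 - j9.919 Ω = 9.919∠-90.0° Ω.

Z = 0 - j9.919 Ω = 9.919∠-90.0° Ω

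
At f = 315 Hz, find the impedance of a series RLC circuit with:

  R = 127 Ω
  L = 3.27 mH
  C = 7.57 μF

Step 1 — Angular frequency: ω = 2π·f = 2π·315 = 1979 rad/s.
Step 2 — Component impedances:
  R: Z = R = 127 Ω
  L: Z = jωL = j·1979·0.00327 = 0 + j6.472 Ω
  C: Z = 1/(jωC) = -j/(ω·C) = 0 - j66.74 Ω
Step 3 — Series combination: Z_total = R + L + C = 127 - j60.27 Ω = 140.6∠-25.4° Ω.

Z = 127 - j60.27 Ω = 140.6∠-25.4° Ω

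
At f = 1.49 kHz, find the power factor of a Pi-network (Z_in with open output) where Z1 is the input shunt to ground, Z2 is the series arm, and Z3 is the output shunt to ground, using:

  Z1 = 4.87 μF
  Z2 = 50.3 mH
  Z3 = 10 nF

Step 1 — Angular frequency: ω = 2π·f = 2π·1490 = 9362 rad/s.
Step 2 — Component impedances:
  Z1: Z = 1/(jωC) = -j/(ω·C) = 0 - j21.93 Ω
  Z2: Z = jωL = j·9362·0.0503 = 0 + j470.9 Ω
  Z3: Z = 1/(jωC) = -j/(ω·C) = 0 - j1.068e+04 Ω
Step 3 — With open output, the series arm Z2 and the output shunt Z3 appear in series to ground: Z2 + Z3 = 0 - j1.021e+04 Ω.
Step 4 — Parallel with input shunt Z1: Z_in = Z1 || (Z2 + Z3) = 0 - j21.89 Ω = 21.89∠-90.0° Ω.
Step 5 — Power factor: PF = cos(φ) = Re(Z)/|Z| = 0/21.89 = 0.
Step 6 — Type: Im(Z) = -21.89 ⇒ leading (phase φ = -90.0°).

PF = 0 (leading, φ = -90.0°)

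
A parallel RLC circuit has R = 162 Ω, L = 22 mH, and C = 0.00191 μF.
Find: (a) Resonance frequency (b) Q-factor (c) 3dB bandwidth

Step 1 — Resonance: ω₀ = 1/√(LC) = 1/√(0.022·1.91e-09) = 1.543e+05 rad/s.
Step 2 — f₀ = ω₀/(2π) = 2.455e+04 Hz.
Step 3 — Parallel Q: Q = R/(ω₀L) = 162/(1.543e+05·0.022) = 0.04773.
Step 4 — Bandwidth: Δω = ω₀/Q = 3.232e+06 rad/s; BW = Δω/(2π) = 5.144e+05 Hz.

(a) f₀ = 2.455e+04 Hz  (b) Q = 0.04773  (c) BW = 5.144e+05 Hz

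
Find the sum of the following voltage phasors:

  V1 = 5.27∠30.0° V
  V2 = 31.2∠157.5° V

Step 1 — Convert each phasor to rectangular form:
  V1 = 5.27·(cos(30.0°) + j·sin(30.0°)) = 4.564 + j2.635 V
  V2 = 31.2·(cos(157.5°) + j·sin(157.5°)) = -28.83 + j11.94 V
Step 2 — Sum components: V_total = -24.26 + j14.57 V.
Step 3 — Convert to polar: |V_total| = 28.3 V, ∠V_total = 149.0°.

V_total = 28.3∠149.0° V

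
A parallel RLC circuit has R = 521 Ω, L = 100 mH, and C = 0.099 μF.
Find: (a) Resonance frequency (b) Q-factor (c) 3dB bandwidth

Step 1 — Resonance: ω₀ = 1/√(LC) = 1/√(0.1·9.9e-08) = 1.005e+04 rad/s.
Step 2 — f₀ = ω₀/(2π) = 1600 Hz.
Step 3 — Parallel Q: Q = R/(ω₀L) = 521/(1.005e+04·0.1) = 0.5184.
Step 4 — Bandwidth: Δω = ω₀/Q = 1.939e+04 rad/s; BW = Δω/(2π) = 3086 Hz.

(a) f₀ = 1600 Hz  (b) Q = 0.5184  (c) BW = 3086 Hz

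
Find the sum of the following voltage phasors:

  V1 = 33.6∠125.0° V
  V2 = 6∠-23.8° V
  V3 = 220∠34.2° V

Step 1 — Convert each phasor to rectangular form:
  V1 = 33.6·(cos(125.0°) + j·sin(125.0°)) = -19.27 + j27.52 V
  V2 = 6·(cos(-23.8°) + j·sin(-23.8°)) = 5.49 - j2.421 V
  V3 = 220·(cos(34.2°) + j·sin(34.2°)) = 182 + j123.7 V
Step 2 — Sum components: V_total = 168.2 + j148.8 V.
Step 3 — Convert to polar: |V_total| = 224.5 V, ∠V_total = 41.5°.

V_total = 224.5∠41.5° V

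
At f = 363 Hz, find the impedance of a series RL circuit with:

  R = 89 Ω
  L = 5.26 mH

Step 1 — Angular frequency: ω = 2π·f = 2π·363 = 2281 rad/s.
Step 2 — Component impedances:
  R: Z = R = 89 Ω
  L: Z = jωL = j·2281·0.00526 = 0 + j12 Ω
Step 3 — Series combination: Z_total = R + L = 89 + j12 Ω = 89.8∠7.7° Ω.

Z = 89 + j12 Ω = 89.8∠7.7° Ω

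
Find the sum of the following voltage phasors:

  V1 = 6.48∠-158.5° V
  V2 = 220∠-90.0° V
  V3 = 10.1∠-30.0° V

Step 1 — Convert each phasor to rectangular form:
  V1 = 6.48·(cos(-158.5°) + j·sin(-158.5°)) = -6.029 - j2.375 V
  V2 = 220·(cos(-90.0°) + j·sin(-90.0°)) = 0 - j220 V
  V3 = 10.1·(cos(-30.0°) + j·sin(-30.0°)) = 8.747 - j5.05 V
Step 2 — Sum components: V_total = 2.718 - j227.4 V.
Step 3 — Convert to polar: |V_total| = 227.4 V, ∠V_total = -89.3°.

V_total = 227.4∠-89.3° V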